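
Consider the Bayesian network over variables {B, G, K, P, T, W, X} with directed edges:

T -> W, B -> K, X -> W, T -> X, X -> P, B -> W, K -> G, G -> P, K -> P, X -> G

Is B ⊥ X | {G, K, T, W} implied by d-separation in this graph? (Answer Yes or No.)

No — B and X are not d-separated given {G, K, T, W}.

Enumerating the 6 paths from B to X and testing each for blocking by {G, K, T, W}:
Path 1: B → W ← X
  W is a collider and W is conditioned on, which opens it — no node blocks this path, so it is active.
Path 2: B → W ← T → X
  T is a fork here and T is conditioned on, so the path is blocked at T.
Path 3: B → K → G ← X
  K is a chain here and K is conditioned on, so the path is blocked at K.
Path 4: B → K → G → P ← X
  K is a chain here and K is conditioned on, so the path is blocked at K.
Path 5: B → K → P ← X
  K is a chain here and K is conditioned on, so the path is blocked at K.
Path 6: B → K → P ← G ← X
  K is a chain here and K is conditioned on, so the path is blocked at K.
Because an active path exists, B and X are not d-separated.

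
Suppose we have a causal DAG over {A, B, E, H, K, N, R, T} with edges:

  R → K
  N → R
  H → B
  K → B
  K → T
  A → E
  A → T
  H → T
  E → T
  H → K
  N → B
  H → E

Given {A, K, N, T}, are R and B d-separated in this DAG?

No

We examine all 6 paths between R and B:
Path 1: R → K → B
  K is a chain here and K is conditioned on, so the path is blocked at K.
Path 2: R → K → T ← A → E ← H → B
  K is a chain here and K is conditioned on, so the path is blocked at K.
Path 3: R → K → T ← E ← H → B
  K is a chain here and K is conditioned on, so the path is blocked at K.
Path 4: R → K → T ← H → B
  K is a chain here and K is conditioned on, so the path is blocked at K.
Path 5: R → K ← H → B
  K is a collider and K is conditioned on, which opens it; H is a fork and H is not conditioned on — no node blocks this path, so it is active.
Path 6: R ← N → B
  N is a fork here and N is conditioned on, so the path is blocked at N.
Because an active path exists, R and B are not d-separated.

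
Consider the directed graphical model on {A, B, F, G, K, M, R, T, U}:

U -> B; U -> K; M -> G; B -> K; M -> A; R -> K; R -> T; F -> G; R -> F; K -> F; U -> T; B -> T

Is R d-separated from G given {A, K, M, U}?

6 paths connect R and G; each must be blocked for d-separation to hold:
  1. R → K → F → G — K:chain[blocks]; F:chain[open] ⇒ blocked
  2. R → T ← U → K → F → G — T:collider[blocks]; U:fork[blocks]; K:chain[blocks]; F:chain[open] ⇒ blocked
  3. R → T ← U → B → K → F → G — T:collider[blocks]; U:fork[blocks]; B:chain[open]; K:chain[blocks]; F:chain[open] ⇒ blocked
  4. R → T ← B → K → F → G — T:collider[blocks]; B:fork[open]; K:chain[blocks]; F:chain[open] ⇒ blocked
  5. R → T ← B ← U → K → F → G — T:collider[blocks]; B:chain[open]; U:fork[blocks]; K:chain[blocks]; F:chain[open] ⇒ blocked
  6. R → F → G — F:chain[open] ⇒ active
Since the path R → F → G is active, R and G are not d-separated given {A, K, M, U}.

No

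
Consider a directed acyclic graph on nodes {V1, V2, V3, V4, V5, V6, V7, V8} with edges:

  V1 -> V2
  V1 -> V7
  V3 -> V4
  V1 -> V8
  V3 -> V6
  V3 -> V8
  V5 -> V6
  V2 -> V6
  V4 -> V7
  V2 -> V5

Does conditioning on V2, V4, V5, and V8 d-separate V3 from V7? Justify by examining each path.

No

We examine all 4 paths between V3 and V7:
Path 1: V3 → V8 ← V1 → V7
  V8 is a collider and V8 is conditioned on, which opens it; V1 is a fork and V1 is not conditioned on — no node blocks this path, so it is active.
Path 2: V3 → V6 ← V5 ← V2 ← V1 → V7
  V6 is a collider here and neither V6 nor any of its descendants is conditioned on, so the collider stays closed — the path is blocked at V6.
Path 3: V3 → V6 ← V2 ← V1 → V7
  V6 is a collider here and neither V6 nor any of its descendants is conditioned on, so the collider stays closed — the path is blocked at V6.
Path 4: V3 → V4 → V7
  V4 is a chain here and V4 is conditioned on, so the path is blocked at V4.
Since the path V3 → V8 ← V1 → V7 is active, V3 and V7 are not d-separated given {V2, V4, V5, V8}.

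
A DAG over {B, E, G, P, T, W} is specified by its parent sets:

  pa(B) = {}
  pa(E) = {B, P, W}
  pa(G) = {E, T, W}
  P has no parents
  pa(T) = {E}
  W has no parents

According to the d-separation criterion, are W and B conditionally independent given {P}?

Yes

We examine all 3 paths between W and B:
Path 1: W → G ← T ← E ← B
  G is a collider here and neither G nor any of its descendants is conditioned on, so the collider stays closed — the path is blocked at G.
Path 2: W → G ← E ← B
  G is a collider here and neither G nor any of its descendants is conditioned on, so the collider stays closed — the path is blocked at G.
Path 3: W → E ← B
  E is a collider here and neither E nor any of its descendants is conditioned on, so the collider stays closed — the path is blocked at E.
Every path is blocked, so W and B are d-separated given {P}.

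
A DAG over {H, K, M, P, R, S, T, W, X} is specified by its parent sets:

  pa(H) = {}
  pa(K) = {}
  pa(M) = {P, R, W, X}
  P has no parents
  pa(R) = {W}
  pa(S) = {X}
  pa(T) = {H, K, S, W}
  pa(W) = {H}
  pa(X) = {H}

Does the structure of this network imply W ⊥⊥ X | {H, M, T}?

No

There are 6 undirected paths between W and X; checking each against the conditioning set {H, M, T}:
Path 1: W → R → M ← X
  R is a chain and R is not conditioned on; M is a collider and M is conditioned on, which opens it — no node blocks this path, so it is active.
Path 2: W → M ← X
  M is a collider and M is conditioned on, which opens it — no node blocks this path, so it is active.
Path 3: W → T ← S ← X
  T is a collider and T is conditioned on, which opens it; S is a chain and S is not conditioned on — no node blocks this path, so it is active.
Path 4: W → T ← H → X
  H is a fork here and H is conditioned on, so the path is blocked at H.
Path 5: W ← H → X
  H is a fork here and H is conditioned on, so the path is blocked at H.
Path 6: W ← H → T ← S ← X
  H is a fork here and H is conditioned on, so the path is blocked at H.
Because an active path exists, W and X are not d-separated.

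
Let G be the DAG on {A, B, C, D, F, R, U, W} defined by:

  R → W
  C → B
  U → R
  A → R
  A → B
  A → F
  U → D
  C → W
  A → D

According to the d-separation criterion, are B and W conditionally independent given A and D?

No — B and W are not d-separated given {A, D}.

3 paths connect B and W; each must be blocked for d-separation to hold:
  1. B ← A → D ← U → R → W — A:fork[blocks]; D:collider[open]; U:fork[open]; R:chain[open] ⇒ blocked
  2. B ← A → R → W — A:fork[blocks]; R:chain[open] ⇒ blocked
  3. B ← C → W — C:fork[open] ⇒ active
Because an active path exists, B and W are not d-separated.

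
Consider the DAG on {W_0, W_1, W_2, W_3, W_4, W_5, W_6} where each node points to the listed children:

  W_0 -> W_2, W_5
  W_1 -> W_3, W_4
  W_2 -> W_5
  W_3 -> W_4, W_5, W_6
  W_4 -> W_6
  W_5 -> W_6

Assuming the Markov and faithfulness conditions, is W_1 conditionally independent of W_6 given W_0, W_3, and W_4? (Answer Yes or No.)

Enumerating the 6 paths from W_1 to W_6 and testing each for blocking by {W_0, W_3, W_4}:
Path 1: W_1 → W_4 → W_6
  W_4 is a chain here and W_4 is conditioned on, so the path is blocked at W_4.
Path 2: W_1 → W_4 ← W_3 → W_6
  W_3 is a fork here and W_3 is conditioned on, so the path is blocked at W_3.
Path 3: W_1 → W_4 ← W_3 → W_5 → W_6
  W_3 is a fork here and W_3 is conditioned on, so the path is blocked at W_3.
Path 4: W_1 → W_3 → W_6
  W_3 is a chain here and W_3 is conditioned on, so the path is blocked at W_3.
Path 5: W_1 → W_3 → W_4 → W_6
  W_3 is a chain here and W_3 is conditioned on, so the path is blocked at W_3.
Path 6: W_1 → W_3 → W_5 → W_6
  W_3 is a chain here and W_3 is conditioned on, so the path is blocked at W_3.
Every path is blocked, so W_1 and W_6 are d-separated given {W_0, W_3, W_4}.

Yes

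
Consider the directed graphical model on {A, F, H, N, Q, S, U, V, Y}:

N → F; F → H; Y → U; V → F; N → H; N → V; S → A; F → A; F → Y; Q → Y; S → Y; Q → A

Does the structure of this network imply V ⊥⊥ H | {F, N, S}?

Yes

There are 4 undirected paths between V and H; checking each against the conditioning set {F, N, S}:
Path 1: V ← N → H
  N is a fork here and N is conditioned on, so the path is blocked at N.
Path 2: V ← N → F → H
  N is a fork here and N is conditioned on, so the path is blocked at N.
Path 3: V → F ← N → H
  N is a fork here and N is conditioned on, so the path is blocked at N.
Path 4: V → F → H
  F is a chain here and F is conditioned on, so the path is blocked at F.
All paths are blocked; V ⊥ H | {F, N, S} holds.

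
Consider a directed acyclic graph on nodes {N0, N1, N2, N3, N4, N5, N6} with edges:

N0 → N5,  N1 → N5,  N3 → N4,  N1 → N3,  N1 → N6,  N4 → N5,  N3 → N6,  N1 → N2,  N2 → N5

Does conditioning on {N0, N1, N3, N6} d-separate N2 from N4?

Enumerating the 6 paths from N2 to N4 and testing each for blocking by {N0, N1, N3, N6}:
Path 1: N2 → N5 ← N4
  N5 is a collider here and neither N5 nor any of its descendants is conditioned on, so the collider stays closed — the path is blocked at N5.
Path 2: N2 → N5 ← N1 → N6 ← N3 → N4
  N5 is a collider here and neither N5 nor any of its descendants is conditioned on, so the collider stays closed — the path is blocked at N5.
Path 3: N2 → N5 ← N1 → N3 → N4
  N5 is a collider here and neither N5 nor any of its descendants is conditioned on, so the collider stays closed — the path is blocked at N5.
Path 4: N2 ← N1 → N6 ← N3 → N4
  N1 is a fork here and N1 is conditioned on, so the path is blocked at N1.
Path 5: N2 ← N1 → N5 ← N4
  N1 is a fork here and N1 is conditioned on, so the path is blocked at N1.
Path 6: N2 ← N1 → N3 → N4
  N1 is a fork here and N1 is conditioned on, so the path is blocked at N1.
Since every path is blocked, d-separation holds.

Yes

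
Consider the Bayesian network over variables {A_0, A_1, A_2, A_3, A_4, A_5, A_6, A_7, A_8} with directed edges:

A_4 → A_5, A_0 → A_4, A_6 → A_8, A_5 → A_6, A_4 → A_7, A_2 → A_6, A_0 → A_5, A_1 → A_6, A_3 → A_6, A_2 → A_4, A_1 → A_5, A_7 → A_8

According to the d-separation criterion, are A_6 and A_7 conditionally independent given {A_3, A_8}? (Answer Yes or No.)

No — A_6 and A_7 are not d-separated given {A_3, A_8}.

We examine all 6 paths between A_6 and A_7:
Path 1: A_6 → A_8 ← A_7
  A_8 is a collider and A_8 is conditioned on, which opens it — no node blocks this path, so it is active.
Path 2: A_6 ← A_2 → A_4 → A_7
  A_2 is a fork and A_2 is not conditioned on; A_4 is a chain and A_4 is not conditioned on — no node blocks this path, so it is active.
Path 3: A_6 ← A_5 ← A_4 → A_7
  A_5 is a chain and A_5 is not conditioned on; A_4 is a fork and A_4 is not conditioned on — no node blocks this path, so it is active.
Path 4: A_6 ← A_5 ← A_0 → A_4 → A_7
  A_5 is a chain and A_5 is not conditioned on; A_0 is a fork and A_0 is not conditioned on; A_4 is a chain and A_4 is not conditioned on — no node blocks this path, so it is active.
Path 5: A_6 ← A_1 → A_5 ← A_4 → A_7
  A_1 is a fork and A_1 is not conditioned on; A_5 is a collider and its descendant A_8 is conditioned on, which opens it; A_4 is a fork and A_4 is not conditioned on — no node blocks this path, so it is active.
Path 6: A_6 ← A_1 → A_5 ← A_0 → A_4 → A_7
  A_1 is a fork and A_1 is not conditioned on; A_5 is a collider and its descendant A_8 is conditioned on, which opens it; A_0 is a fork and A_0 is not conditioned on; A_4 is a chain and A_4 is not conditioned on — no node blocks this path, so it is active.
At least one path is unblocked, so d-separation fails.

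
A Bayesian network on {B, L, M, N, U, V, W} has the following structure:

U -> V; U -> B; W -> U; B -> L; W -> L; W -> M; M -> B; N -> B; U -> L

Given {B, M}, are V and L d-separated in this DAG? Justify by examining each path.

No

There are 5 undirected paths between V and L; checking each against the conditioning set {B, M}:
Path 1: V ← U → B → L
  B is a chain here and B is conditioned on, so the path is blocked at B.
Path 2: V ← U → B ← M ← W → L
  M is a chain here and M is conditioned on, so the path is blocked at M.
Path 3: V ← U → L
  U is a fork and U is not conditioned on — no node blocks this path, so it is active.
Path 4: V ← U ← W → L
  U is a chain and U is not conditioned on; W is a fork and W is not conditioned on — no node blocks this path, so it is active.
Path 5: V ← U ← W → M → B → L
  M is a chain here and M is conditioned on, so the path is blocked at M.
Because an active path exists, V and L are not d-separated.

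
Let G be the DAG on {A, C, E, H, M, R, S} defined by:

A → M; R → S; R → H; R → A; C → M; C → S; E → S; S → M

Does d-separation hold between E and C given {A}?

3 paths connect E and C; each must be blocked for d-separation to hold:
Path 1: E → S ← R → A → M ← C
  S is a collider here and neither S nor any of its descendants is conditioned on, so the collider stays closed — the path is blocked at S.
Path 2: E → S → M ← C
  M is a collider here and neither M nor any of its descendants is conditioned on, so the collider stays closed — the path is blocked at M.
Path 3: E → S ← C
  S is a collider here and neither S nor any of its descendants is conditioned on, so the collider stays closed — the path is blocked at S.
Since every path is blocked, d-separation holds.

Yes — E and C are d-separated given {A}.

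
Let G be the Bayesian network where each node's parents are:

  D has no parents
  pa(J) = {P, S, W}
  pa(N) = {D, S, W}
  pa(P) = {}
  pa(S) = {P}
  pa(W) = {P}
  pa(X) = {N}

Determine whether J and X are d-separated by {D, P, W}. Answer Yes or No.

No — J and X are not d-separated given {D, P, W}.

6 paths connect J and X; each must be blocked for d-separation to hold:
  1. J ← P → S → N → X — P:fork[blocks]; S:chain[open]; N:chain[open] ⇒ blocked
  2. J ← P → W → N → X — P:fork[blocks]; W:chain[blocks]; N:chain[open] ⇒ blocked
  3. J ← S ← P → W → N → X — S:chain[open]; P:fork[blocks]; W:chain[blocks]; N:chain[open] ⇒ blocked
  4. J ← S → N → X — S:fork[open]; N:chain[open] ⇒ active
  5. J ← W ← P → S → N → X — W:chain[blocks]; P:fork[blocks]; S:chain[open]; N:chain[open] ⇒ blocked
  6. J ← W → N → X — W:fork[blocks]; N:chain[open] ⇒ blocked
Because an active path exists, J and X are not d-separated.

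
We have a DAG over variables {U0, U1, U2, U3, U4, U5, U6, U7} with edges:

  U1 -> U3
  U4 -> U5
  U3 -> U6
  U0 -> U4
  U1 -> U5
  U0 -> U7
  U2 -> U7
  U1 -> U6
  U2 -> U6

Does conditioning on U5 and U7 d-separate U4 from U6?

There are 3 undirected paths between U4 and U6; checking each against the conditioning set {U5, U7}:
Path 1: U4 ← U0 → U7 ← U2 → U6
  U0 is a fork and U0 is not conditioned on; U7 is a collider and U7 is conditioned on, which opens it; U2 is a fork and U2 is not conditioned on — no node blocks this path, so it is active.
Path 2: U4 → U5 ← U1 → U6
  U5 is a collider and U5 is conditioned on, which opens it; U1 is a fork and U1 is not conditioned on — no node blocks this path, so it is active.
Path 3: U4 → U5 ← U1 → U3 → U6
  U5 is a collider and U5 is conditioned on, which opens it; U1 is a fork and U1 is not conditioned on; U3 is a chain and U3 is not conditioned on — no node blocks this path, so it is active.
Since the path U4 ← U0 → U7 ← U2 → U6 is active, U4 and U6 are not d-separated given {U5, U7}.

No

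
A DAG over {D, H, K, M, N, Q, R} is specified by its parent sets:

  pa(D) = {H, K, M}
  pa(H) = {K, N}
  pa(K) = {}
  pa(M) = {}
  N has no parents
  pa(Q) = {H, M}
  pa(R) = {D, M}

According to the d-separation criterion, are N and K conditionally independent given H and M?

There are 4 undirected paths between N and K; checking each against the conditioning set {H, M}:
  1. N → H → Q ← M → D ← K — H:chain[blocks]; Q:collider[blocks]; M:fork[blocks]; D:collider[blocks] ⇒ blocked
  2. N → H → Q ← M → R ← D ← K — H:chain[blocks]; Q:collider[blocks]; M:fork[blocks]; R:collider[blocks]; D:chain[open] ⇒ blocked
  3. N → H → D ← K — H:chain[blocks]; D:collider[blocks] ⇒ blocked
  4. N → H ← K — H:collider[open] ⇒ active
Since the path N → H ← K is active, N and K are not d-separated given {H, M}.

No — N and K are not d-separated given {H, M}.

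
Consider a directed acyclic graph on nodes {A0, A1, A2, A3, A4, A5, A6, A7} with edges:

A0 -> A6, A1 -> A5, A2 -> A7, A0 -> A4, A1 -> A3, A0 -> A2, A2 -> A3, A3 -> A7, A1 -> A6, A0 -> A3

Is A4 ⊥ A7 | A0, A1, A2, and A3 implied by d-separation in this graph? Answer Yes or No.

There are 6 undirected paths between A4 and A7; checking each against the conditioning set {A0, A1, A2, A3}:
Path 1: A4 ← A0 → A3 → A7
  A0 is a fork here and A0 is conditioned on, so the path is blocked at A0.
Path 2: A4 ← A0 → A3 ← A2 → A7
  A0 is a fork here and A0 is conditioned on, so the path is blocked at A0.
Path 3: A4 ← A0 → A2 → A3 → A7
  A0 is a fork here and A0 is conditioned on, so the path is blocked at A0.
Path 4: A4 ← A0 → A2 → A7
  A0 is a fork here and A0 is conditioned on, so the path is blocked at A0.
Path 5: A4 ← A0 → A6 ← A1 → A3 → A7
  A0 is a fork here and A0 is conditioned on, so the path is blocked at A0.
Path 6: A4 ← A0 → A6 ← A1 → A3 ← A2 → A7
  A0 is a fork here and A0 is conditioned on, so the path is blocked at A0.
Every path is blocked, so A4 and A7 are d-separated given {A0, A1, A2, A3}.

Yes — A4 and A7 are d-separated given {A0, A1, A2, A3}.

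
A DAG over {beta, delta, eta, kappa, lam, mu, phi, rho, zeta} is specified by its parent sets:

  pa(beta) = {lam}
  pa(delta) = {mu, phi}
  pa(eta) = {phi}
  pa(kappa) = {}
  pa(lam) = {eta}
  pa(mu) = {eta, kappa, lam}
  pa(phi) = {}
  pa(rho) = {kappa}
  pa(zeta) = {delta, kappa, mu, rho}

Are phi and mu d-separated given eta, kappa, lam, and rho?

6 paths connect phi and mu; each must be blocked for d-separation to hold:
  1. phi → delta ← mu — delta:collider[blocks] ⇒ blocked
  2. phi → delta → zeta ← kappa → mu — delta:chain[open]; zeta:collider[blocks]; kappa:fork[blocks] ⇒ blocked
  3. phi → delta → zeta ← rho ← kappa → mu — delta:chain[open]; zeta:collider[blocks]; rho:chain[blocks]; kappa:fork[blocks] ⇒ blocked
  4. phi → delta → zeta ← mu — delta:chain[open]; zeta:collider[blocks] ⇒ blocked
  5. phi → eta → mu — eta:chain[blocks] ⇒ blocked
  6. phi → eta → lam → mu — eta:chain[blocks]; lam:chain[blocks] ⇒ blocked
Since every path is blocked, d-separation holds.

Yes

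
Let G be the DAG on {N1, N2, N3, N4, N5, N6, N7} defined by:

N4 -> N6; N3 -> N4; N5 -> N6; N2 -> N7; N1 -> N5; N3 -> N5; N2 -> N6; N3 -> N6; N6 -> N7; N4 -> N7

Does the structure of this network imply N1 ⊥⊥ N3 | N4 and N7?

5 paths connect N1 and N3; each must be blocked for d-separation to hold:
Path 1: N1 → N5 ← N3
  N5 is a collider and its descendant N7 is conditioned on, which opens it — no node blocks this path, so it is active.
Path 2: N1 → N5 → N6 ← N3
  N5 is a chain and N5 is not conditioned on; N6 is a collider and its descendant N7 is conditioned on, which opens it — no node blocks this path, so it is active.
Path 3: N1 → N5 → N6 ← N2 → N7 ← N4 ← N3
  N4 is a chain here and N4 is conditioned on, so the path is blocked at N4.
Path 4: N1 → N5 → N6 → N7 ← N4 ← N3
  N4 is a chain here and N4 is conditioned on, so the path is blocked at N4.
Path 5: N1 → N5 → N6 ← N4 ← N3
  N4 is a chain here and N4 is conditioned on, so the path is blocked at N4.
Because an active path exists, N1 and N3 are not d-separated.

No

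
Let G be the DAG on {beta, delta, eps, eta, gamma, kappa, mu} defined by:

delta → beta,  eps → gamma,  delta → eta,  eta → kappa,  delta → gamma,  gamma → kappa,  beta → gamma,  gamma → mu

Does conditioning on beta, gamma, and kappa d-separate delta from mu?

We examine all 3 paths between delta and mu:
Path 1: delta → gamma → mu
  gamma is a chain here and gamma is conditioned on, so the path is blocked at gamma.
Path 2: delta → beta → gamma → mu
  beta is a chain here and beta is conditioned on, so the path is blocked at beta.
Path 3: delta → eta → kappa ← gamma → mu
  gamma is a fork here and gamma is conditioned on, so the path is blocked at gamma.
Since every path is blocked, d-separation holds.

Yes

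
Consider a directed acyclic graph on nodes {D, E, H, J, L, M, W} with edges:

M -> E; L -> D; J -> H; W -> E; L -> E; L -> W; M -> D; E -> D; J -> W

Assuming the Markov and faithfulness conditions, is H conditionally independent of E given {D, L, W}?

Yes

4 paths connect H and E; each must be blocked for d-separation to hold:
Path 1: H ← J → W ← L → D ← M → E
  L is a fork here and L is conditioned on, so the path is blocked at L.
Path 2: H ← J → W ← L → D ← E
  L is a fork here and L is conditioned on, so the path is blocked at L.
Path 3: H ← J → W ← L → E
  L is a fork here and L is conditioned on, so the path is blocked at L.
Path 4: H ← J → W → E
  W is a chain here and W is conditioned on, so the path is blocked at W.
Every path is blocked, so H and E are d-separated given {D, L, W}.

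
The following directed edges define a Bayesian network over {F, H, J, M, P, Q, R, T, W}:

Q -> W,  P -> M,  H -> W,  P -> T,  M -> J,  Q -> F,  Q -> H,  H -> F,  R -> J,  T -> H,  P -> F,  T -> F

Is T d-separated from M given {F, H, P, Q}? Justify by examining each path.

Yes

Enumerating the 5 paths from T to M and testing each for blocking by {F, H, P, Q}:
Path 1: T ← P → M
  P is a fork here and P is conditioned on, so the path is blocked at P.
Path 2: T → H → F ← P → M
  H is a chain here and H is conditioned on, so the path is blocked at H.
Path 3: T → H ← Q → F ← P → M
  Q is a fork here and Q is conditioned on, so the path is blocked at Q.
Path 4: T → H → W ← Q → F ← P → M
  H is a chain here and H is conditioned on, so the path is blocked at H.
Path 5: T → F ← P → M
  P is a fork here and P is conditioned on, so the path is blocked at P.
Every path is blocked, so T and M are d-separated given {F, H, P, Q}.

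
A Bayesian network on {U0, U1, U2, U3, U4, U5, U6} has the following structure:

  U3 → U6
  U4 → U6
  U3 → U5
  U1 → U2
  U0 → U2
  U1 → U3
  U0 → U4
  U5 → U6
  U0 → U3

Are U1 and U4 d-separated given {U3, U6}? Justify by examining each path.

No — U1 and U4 are not d-separated given {U3, U6}.

We examine all 6 paths between U1 and U4:
Path 1: U1 → U2 ← U0 → U3 → U5 → U6 ← U4
  U2 is a collider here and neither U2 nor any of its descendants is conditioned on, so the collider stays closed — the path is blocked at U2.
Path 2: U1 → U2 ← U0 → U3 → U6 ← U4
  U2 is a collider here and neither U2 nor any of its descendants is conditioned on, so the collider stays closed — the path is blocked at U2.
Path 3: U1 → U2 ← U0 → U4
  U2 is a collider here and neither U2 nor any of its descendants is conditioned on, so the collider stays closed — the path is blocked at U2.
Path 4: U1 → U3 ← U0 → U4
  U3 is a collider and U3 is conditioned on, which opens it; U0 is a fork and U0 is not conditioned on — no node blocks this path, so it is active.
Path 5: U1 → U3 → U5 → U6 ← U4
  U3 is a chain here and U3 is conditioned on, so the path is blocked at U3.
Path 6: U1 → U3 → U6 ← U4
  U3 is a chain here and U3 is conditioned on, so the path is blocked at U3.
Since the path U1 → U3 ← U0 → U4 is active, U1 and U4 are not d-separated given {U3, U6}.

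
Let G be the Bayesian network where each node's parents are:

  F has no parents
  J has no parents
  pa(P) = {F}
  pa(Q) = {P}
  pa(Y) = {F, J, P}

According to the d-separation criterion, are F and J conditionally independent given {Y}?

2 paths connect F and J; each must be blocked for d-separation to hold:
Path 1: F → Y ← J
  Y is a collider and Y is conditioned on, which opens it — no node blocks this path, so it is active.
Path 2: F → P → Y ← J
  P is a chain and P is not conditioned on; Y is a collider and Y is conditioned on, which opens it — no node blocks this path, so it is active.
Because an active path exists, F and J are not d-separated.

No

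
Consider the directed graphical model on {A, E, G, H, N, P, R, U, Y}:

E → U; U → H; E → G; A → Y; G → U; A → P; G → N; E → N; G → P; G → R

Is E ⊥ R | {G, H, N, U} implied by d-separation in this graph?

Yes

There are 3 undirected paths between E and R; checking each against the conditioning set {G, H, N, U}:
Path 1: E → G → R
  G is a chain here and G is conditioned on, so the path is blocked at G.
Path 2: E → N ← G → R
  G is a fork here and G is conditioned on, so the path is blocked at G.
Path 3: E → U ← G → R
  G is a fork here and G is conditioned on, so the path is blocked at G.
Since every path is blocked, d-separation holds.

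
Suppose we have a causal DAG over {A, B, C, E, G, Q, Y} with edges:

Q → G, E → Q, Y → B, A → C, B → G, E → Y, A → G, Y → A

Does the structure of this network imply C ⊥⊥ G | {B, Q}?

No

Enumerating the 3 paths from C to G and testing each for blocking by {B, Q}:
Path 1: C ← A ← Y → B → G
  B is a chain here and B is conditioned on, so the path is blocked at B.
Path 2: C ← A ← Y ← E → Q → G
  Q is a chain here and Q is conditioned on, so the path is blocked at Q.
Path 3: C ← A → G
  A is a fork and A is not conditioned on — no node blocks this path, so it is active.
Since the path C ← A → G is active, C and G are not d-separated given {B, Q}.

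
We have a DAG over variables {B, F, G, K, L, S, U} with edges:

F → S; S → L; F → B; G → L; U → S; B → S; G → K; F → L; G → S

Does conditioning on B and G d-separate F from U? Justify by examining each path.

There are 4 undirected paths between F and U; checking each against the conditioning set {B, G}:
Path 1: F → S ← U
  S is a collider here and neither S nor any of its descendants is conditioned on, so the collider stays closed — the path is blocked at S.
Path 2: F → B → S ← U
  B is a chain here and B is conditioned on, so the path is blocked at B.
Path 3: F → L ← G → S ← U
  L is a collider here and neither L nor any of its descendants is conditioned on, so the collider stays closed — the path is blocked at L.
Path 4: F → L ← S ← U
  L is a collider here and neither L nor any of its descendants is conditioned on, so the collider stays closed — the path is blocked at L.
Since every path is blocked, d-separation holds.

Yes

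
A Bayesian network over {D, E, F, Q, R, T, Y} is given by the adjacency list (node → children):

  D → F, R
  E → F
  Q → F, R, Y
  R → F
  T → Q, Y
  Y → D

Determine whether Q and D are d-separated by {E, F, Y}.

No — Q and D are not d-separated given {E, F, Y}.

Enumerating the 6 paths from Q to D and testing each for blocking by {E, F, Y}:
Path 1: Q → Y → D
  Y is a chain here and Y is conditioned on, so the path is blocked at Y.
Path 2: Q → R ← D
  R is a collider and its descendant F is conditioned on, which opens it — no node blocks this path, so it is active.
Path 3: Q → R → F ← D
  R is a chain and R is not conditioned on; F is a collider and F is conditioned on, which opens it — no node blocks this path, so it is active.
Path 4: Q ← T → Y → D
  Y is a chain here and Y is conditioned on, so the path is blocked at Y.
Path 5: Q → F ← R ← D
  F is a collider and F is conditioned on, which opens it; R is a chain and R is not conditioned on — no node blocks this path, so it is active.
Path 6: Q → F ← D
  F is a collider and F is conditioned on, which opens it — no node blocks this path, so it is active.
Because an active path exists, Q and D are not d-separated.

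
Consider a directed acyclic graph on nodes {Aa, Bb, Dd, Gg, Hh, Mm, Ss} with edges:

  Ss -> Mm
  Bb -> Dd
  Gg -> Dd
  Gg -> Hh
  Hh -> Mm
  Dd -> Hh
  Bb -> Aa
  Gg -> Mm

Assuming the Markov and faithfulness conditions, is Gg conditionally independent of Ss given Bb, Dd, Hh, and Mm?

No

We examine all 3 paths between Gg and Ss:
Path 1: Gg → Dd → Hh → Mm ← Ss
  Dd is a chain here and Dd is conditioned on, so the path is blocked at Dd.
Path 2: Gg → Hh → Mm ← Ss
  Hh is a chain here and Hh is conditioned on, so the path is blocked at Hh.
Path 3: Gg → Mm ← Ss
  Mm is a collider and Mm is conditioned on, which opens it — no node blocks this path, so it is active.
Since the path Gg → Mm ← Ss is active, Gg and Ss are not d-separated given {Bb, Dd, Hh, Mm}.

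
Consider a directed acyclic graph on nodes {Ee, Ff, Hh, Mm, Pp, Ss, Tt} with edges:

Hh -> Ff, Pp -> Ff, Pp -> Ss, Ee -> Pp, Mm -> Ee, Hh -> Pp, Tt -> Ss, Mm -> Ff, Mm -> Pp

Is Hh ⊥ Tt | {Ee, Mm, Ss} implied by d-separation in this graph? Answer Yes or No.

No

4 paths connect Hh and Tt; each must be blocked for d-separation to hold:
Path 1: Hh → Pp → Ss ← Tt
  Pp is a chain and Pp is not conditioned on; Ss is a collider and Ss is conditioned on, which opens it — no node blocks this path, so it is active.
Path 2: Hh → Ff ← Mm → Pp → Ss ← Tt
  Ff is a collider here and neither Ff nor any of its descendants is conditioned on, so the collider stays closed — the path is blocked at Ff.
Path 3: Hh → Ff ← Mm → Ee → Pp → Ss ← Tt
  Ff is a collider here and neither Ff nor any of its descendants is conditioned on, so the collider stays closed — the path is blocked at Ff.
Path 4: Hh → Ff ← Pp → Ss ← Tt
  Ff is a collider here and neither Ff nor any of its descendants is conditioned on, so the collider stays closed — the path is blocked at Ff.
At least one path is unblocked, so d-separation fails.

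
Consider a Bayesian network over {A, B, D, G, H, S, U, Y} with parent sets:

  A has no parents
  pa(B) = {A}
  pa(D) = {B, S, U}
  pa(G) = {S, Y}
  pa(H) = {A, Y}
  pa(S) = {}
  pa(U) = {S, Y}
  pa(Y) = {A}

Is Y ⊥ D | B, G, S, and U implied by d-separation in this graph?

There are 6 undirected paths between Y and D; checking each against the conditioning set {B, G, S, U}:
  1. Y → H ← A → B → D — H:collider[blocks]; A:fork[open]; B:chain[blocks] ⇒ blocked
  2. Y → U ← S → D — U:collider[open]; S:fork[blocks] ⇒ blocked
  3. Y → U → D — U:chain[blocks] ⇒ blocked
  4. Y → G ← S → U → D — G:collider[open]; S:fork[blocks]; U:chain[blocks] ⇒ blocked
  5. Y → G ← S → D — G:collider[open]; S:fork[blocks] ⇒ blocked
  6. Y ← A → B → D — A:fork[open]; B:chain[blocks] ⇒ blocked
Since every path is blocked, d-separation holds.

Yes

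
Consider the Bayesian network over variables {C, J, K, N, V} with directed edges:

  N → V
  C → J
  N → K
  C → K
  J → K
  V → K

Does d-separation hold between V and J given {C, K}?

4 paths connect V and J; each must be blocked for d-separation to hold:
Path 1: V ← N → K ← C → J
  C is a fork here and C is conditioned on, so the path is blocked at C.
Path 2: V ← N → K ← J
  N is a fork and N is not conditioned on; K is a collider and K is conditioned on, which opens it — no node blocks this path, so it is active.
Path 3: V → K ← C → J
  C is a fork here and C is conditioned on, so the path is blocked at C.
Path 4: V → K ← J
  K is a collider and K is conditioned on, which opens it — no node blocks this path, so it is active.
Since the path V ← N → K ← J is active, V and J are not d-separated given {C, K}.

No — V and J are not d-separated given {C, K}.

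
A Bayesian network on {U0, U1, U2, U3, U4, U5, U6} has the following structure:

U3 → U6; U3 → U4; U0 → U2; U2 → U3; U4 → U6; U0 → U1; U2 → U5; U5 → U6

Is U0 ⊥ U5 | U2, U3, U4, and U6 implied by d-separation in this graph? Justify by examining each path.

Yes

3 paths connect U0 and U5; each must be blocked for d-separation to hold:
  1. U0 → U2 → U5 — U2:chain[blocks] ⇒ blocked
  2. U0 → U2 → U3 → U4 → U6 ← U5 — U2:chain[blocks]; U3:chain[blocks]; U4:chain[blocks]; U6:collider[open] ⇒ blocked
  3. U0 → U2 → U3 → U6 ← U5 — U2:chain[blocks]; U3:chain[blocks]; U6:collider[open] ⇒ blocked
Since every path is blocked, d-separation holds.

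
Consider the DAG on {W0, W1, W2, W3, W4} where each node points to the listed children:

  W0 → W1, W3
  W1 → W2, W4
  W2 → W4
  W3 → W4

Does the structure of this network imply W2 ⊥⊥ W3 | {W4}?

No — W2 and W3 are not d-separated given {W4}.

We examine all 4 paths between W2 and W3:
Path 1: W2 → W4 ← W3
  W4 is a collider and W4 is conditioned on, which opens it — no node blocks this path, so it is active.
Path 2: W2 → W4 ← W1 ← W0 → W3
  W4 is a collider and W4 is conditioned on, which opens it; W1 is a chain and W1 is not conditioned on; W0 is a fork and W0 is not conditioned on — no node blocks this path, so it is active.
Path 3: W2 ← W1 → W4 ← W3
  W1 is a fork and W1 is not conditioned on; W4 is a collider and W4 is conditioned on, which opens it — no node blocks this path, so it is active.
Path 4: W2 ← W1 ← W0 → W3
  W1 is a chain and W1 is not conditioned on; W0 is a fork and W0 is not conditioned on — no node blocks this path, so it is active.
At least one path is unblocked, so d-separation fails.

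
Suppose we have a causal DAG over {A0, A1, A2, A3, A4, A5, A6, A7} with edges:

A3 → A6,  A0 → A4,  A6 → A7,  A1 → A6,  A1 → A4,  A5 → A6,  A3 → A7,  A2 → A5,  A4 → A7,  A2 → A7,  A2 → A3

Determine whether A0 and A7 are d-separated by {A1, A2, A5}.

No

We examine all 6 paths between A0 and A7:
Path 1: A0 → A4 ← A1 → A6 ← A5 ← A2 → A3 → A7
  A4 is a collider here and neither A4 nor any of its descendants is conditioned on, so the collider stays closed — the path is blocked at A4.
Path 2: A0 → A4 ← A1 → A6 ← A5 ← A2 → A7
  A4 is a collider here and neither A4 nor any of its descendants is conditioned on, so the collider stays closed — the path is blocked at A4.
Path 3: A0 → A4 ← A1 → A6 ← A3 ← A2 → A7
  A4 is a collider here and neither A4 nor any of its descendants is conditioned on, so the collider stays closed — the path is blocked at A4.
Path 4: A0 → A4 ← A1 → A6 ← A3 → A7
  A4 is a collider here and neither A4 nor any of its descendants is conditioned on, so the collider stays closed — the path is blocked at A4.
Path 5: A0 → A4 ← A1 → A6 → A7
  A4 is a collider here and neither A4 nor any of its descendants is conditioned on, so the collider stays closed — the path is blocked at A4.
Path 6: A0 → A4 → A7
  A4 is a chain and A4 is not conditioned on — no node blocks this path, so it is active.
Since the path A0 → A4 → A7 is active, A0 and A7 are not d-separated given {A1, A2, A5}.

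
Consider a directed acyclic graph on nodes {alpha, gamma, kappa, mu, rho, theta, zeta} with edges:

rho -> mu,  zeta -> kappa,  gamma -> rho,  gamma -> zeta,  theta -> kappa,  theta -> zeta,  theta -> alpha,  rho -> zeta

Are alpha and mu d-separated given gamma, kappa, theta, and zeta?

Yes

There are 4 undirected paths between alpha and mu; checking each against the conditioning set {gamma, kappa, theta, zeta}:
Path 1: alpha ← theta → zeta ← rho → mu
  theta is a fork here and theta is conditioned on, so the path is blocked at theta.
Path 2: alpha ← theta → zeta ← gamma → rho → mu
  theta is a fork here and theta is conditioned on, so the path is blocked at theta.
Path 3: alpha ← theta → kappa ← zeta ← rho → mu
  theta is a fork here and theta is conditioned on, so the path is blocked at theta.
Path 4: alpha ← theta → kappa ← zeta ← gamma → rho → mu
  theta is a fork here and theta is conditioned on, so the path is blocked at theta.
Every path is blocked, so alpha and mu are d-separated given {gamma, kappa, theta, zeta}.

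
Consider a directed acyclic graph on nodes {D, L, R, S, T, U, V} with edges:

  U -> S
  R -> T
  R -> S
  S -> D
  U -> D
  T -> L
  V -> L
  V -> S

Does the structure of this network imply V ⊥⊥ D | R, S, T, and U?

4 paths connect V and D; each must be blocked for d-separation to hold:
Path 1: V → L ← T ← R → S → D
  L is a collider here and neither L nor any of its descendants is conditioned on, so the collider stays closed — the path is blocked at L.
Path 2: V → L ← T ← R → S ← U → D
  L is a collider here and neither L nor any of its descendants is conditioned on, so the collider stays closed — the path is blocked at L.
Path 3: V → S → D
  S is a chain here and S is conditioned on, so the path is blocked at S.
Path 4: V → S ← U → D
  U is a fork here and U is conditioned on, so the path is blocked at U.
All paths are blocked; V ⊥ D | {R, S, T, U} holds.

Yes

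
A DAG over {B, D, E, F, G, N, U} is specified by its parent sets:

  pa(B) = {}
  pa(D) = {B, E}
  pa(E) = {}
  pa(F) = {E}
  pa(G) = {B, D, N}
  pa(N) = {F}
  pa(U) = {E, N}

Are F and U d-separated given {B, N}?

We examine all 6 paths between F and U:
Path 1: F → N → U
  N is a chain here and N is conditioned on, so the path is blocked at N.
Path 2: F → N → G ← D ← E → U
  N is a chain here and N is conditioned on, so the path is blocked at N.
Path 3: F → N → G ← B → D ← E → U
  N is a chain here and N is conditioned on, so the path is blocked at N.
Path 4: F ← E → D ← B → G ← N → U
  D is a collider here and neither D nor any of its descendants is conditioned on, so the collider stays closed — the path is blocked at D.
Path 5: F ← E → D → G ← N → U
  G is a collider here and neither G nor any of its descendants is conditioned on, so the collider stays closed — the path is blocked at G.
Path 6: F ← E → U
  E is a fork and E is not conditioned on — no node blocks this path, so it is active.
Since the path F ← E → U is active, F and U are not d-separated given {B, N}.

No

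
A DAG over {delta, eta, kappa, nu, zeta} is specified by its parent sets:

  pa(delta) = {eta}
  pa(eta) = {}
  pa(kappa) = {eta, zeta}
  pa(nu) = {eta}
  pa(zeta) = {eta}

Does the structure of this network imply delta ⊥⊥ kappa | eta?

2 paths connect delta and kappa; each must be blocked for d-separation to hold:
Path 1: delta ← eta → zeta → kappa
  eta is a fork here and eta is conditioned on, so the path is blocked at eta.
Path 2: delta ← eta → kappa
  eta is a fork here and eta is conditioned on, so the path is blocked at eta.
Since every path is blocked, d-separation holds.

Yes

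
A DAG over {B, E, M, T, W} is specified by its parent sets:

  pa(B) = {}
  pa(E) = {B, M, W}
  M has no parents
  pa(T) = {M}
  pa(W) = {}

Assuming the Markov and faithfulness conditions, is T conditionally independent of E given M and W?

Yes — T and E are d-separated given {M, W}.

There is one path between T and E:
Path 1: T ← M → E
  M is a fork here and M is conditioned on, so the path is blocked at M.
All paths are blocked; T ⊥ E | {M, W} holds.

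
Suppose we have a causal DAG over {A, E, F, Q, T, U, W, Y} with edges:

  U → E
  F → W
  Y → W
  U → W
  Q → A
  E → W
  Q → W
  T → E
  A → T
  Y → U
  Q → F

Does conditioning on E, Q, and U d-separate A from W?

Enumerating the 5 paths from A to W and testing each for blocking by {E, Q, U}:
Path 1: A ← Q → F → W
  Q is a fork here and Q is conditioned on, so the path is blocked at Q.
Path 2: A ← Q → W
  Q is a fork here and Q is conditioned on, so the path is blocked at Q.
Path 3: A → T → E → W
  E is a chain here and E is conditioned on, so the path is blocked at E.
Path 4: A → T → E ← U ← Y → W
  U is a chain here and U is conditioned on, so the path is blocked at U.
Path 5: A → T → E ← U → W
  U is a fork here and U is conditioned on, so the path is blocked at U.
Since every path is blocked, d-separation holds.

Yes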